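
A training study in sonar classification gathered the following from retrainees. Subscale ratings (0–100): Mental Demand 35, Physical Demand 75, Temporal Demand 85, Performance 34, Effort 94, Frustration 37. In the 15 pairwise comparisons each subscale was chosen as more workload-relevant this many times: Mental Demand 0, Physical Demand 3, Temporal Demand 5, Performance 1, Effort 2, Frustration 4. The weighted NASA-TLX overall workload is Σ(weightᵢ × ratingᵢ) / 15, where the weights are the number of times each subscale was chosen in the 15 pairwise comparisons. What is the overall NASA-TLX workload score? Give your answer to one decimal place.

The tallies are the weights (they sum to 15).
Weighted sum = 0·35 + 3·75 + 5·85 + 1·34 + 2·94 + 4·37
            = 0 + 225 + 425 + 34 + 188 + 148 = 1020.
Overall workload = 1020 / 15 = 68.0000 ≈ 68.0.

68.0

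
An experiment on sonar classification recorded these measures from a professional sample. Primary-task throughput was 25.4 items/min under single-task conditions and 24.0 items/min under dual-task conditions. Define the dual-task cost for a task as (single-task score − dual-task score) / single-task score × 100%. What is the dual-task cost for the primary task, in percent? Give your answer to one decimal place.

5.5

Cost = (25.4 − 24.0) / 25.4 × 100%
     = 1.4000 / 25.4 × 100% = 5.5118%.
≈ 5.5%.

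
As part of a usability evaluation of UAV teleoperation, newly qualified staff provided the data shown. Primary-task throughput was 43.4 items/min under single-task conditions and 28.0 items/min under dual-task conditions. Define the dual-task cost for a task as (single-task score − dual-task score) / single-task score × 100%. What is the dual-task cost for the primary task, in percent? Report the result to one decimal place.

Cost = (43.4 − 28.0) / 43.4 × 100%
     = 15.4000 / 43.4 × 100% = 35.4839%.
≈ 35.5%.

35.5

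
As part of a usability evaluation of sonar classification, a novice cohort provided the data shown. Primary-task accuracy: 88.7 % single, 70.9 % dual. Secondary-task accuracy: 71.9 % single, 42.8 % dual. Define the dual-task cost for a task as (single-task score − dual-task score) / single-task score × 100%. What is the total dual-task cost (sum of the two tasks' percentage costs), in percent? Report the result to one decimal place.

60.5

Primary cost = (88.7 − 70.9) / 88.7 × 100% = 20.0676%.
Secondary cost = (71.9 − 42.8) / 71.9 × 100% = 40.4729%.
Total = 20.0676% + 40.4729% = 60.5405% ≈ 60.5%.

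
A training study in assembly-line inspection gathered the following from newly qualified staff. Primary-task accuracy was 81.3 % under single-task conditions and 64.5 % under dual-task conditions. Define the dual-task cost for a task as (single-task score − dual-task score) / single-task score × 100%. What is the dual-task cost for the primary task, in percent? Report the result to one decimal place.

20.7

Cost = (81.3 − 64.5) / 81.3 × 100%
     = 16.8000 / 81.3 × 100% = 20.6642%.
≈ 20.7%.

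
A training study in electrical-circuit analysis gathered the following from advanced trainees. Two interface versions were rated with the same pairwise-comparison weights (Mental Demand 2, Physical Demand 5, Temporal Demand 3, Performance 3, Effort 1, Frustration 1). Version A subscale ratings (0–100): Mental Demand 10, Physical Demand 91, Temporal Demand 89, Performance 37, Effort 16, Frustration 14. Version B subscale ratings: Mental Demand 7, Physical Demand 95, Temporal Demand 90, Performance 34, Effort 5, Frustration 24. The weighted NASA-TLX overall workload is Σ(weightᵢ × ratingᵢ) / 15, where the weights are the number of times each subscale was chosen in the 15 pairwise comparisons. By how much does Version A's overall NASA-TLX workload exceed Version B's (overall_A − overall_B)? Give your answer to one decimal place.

Version A weighted sum = 2·10 + 5·91 + 3·89 + 3·37 + 1·16 + 1·14 = 20 + 455 + 267 + 111 + 16 + 14 = 883; overall_A = 883/15 = 58.8667.
Version B weighted sum = 2·7 + 5·95 + 3·90 + 3·34 + 1·5 + 1·24 = 14 + 475 + 270 + 102 + 5 + 24 = 890; overall_B = 890/15 = 59.3333.
Difference = 58.8667 − 59.3333 = -0.4666 ≈ -0.5.

-0.5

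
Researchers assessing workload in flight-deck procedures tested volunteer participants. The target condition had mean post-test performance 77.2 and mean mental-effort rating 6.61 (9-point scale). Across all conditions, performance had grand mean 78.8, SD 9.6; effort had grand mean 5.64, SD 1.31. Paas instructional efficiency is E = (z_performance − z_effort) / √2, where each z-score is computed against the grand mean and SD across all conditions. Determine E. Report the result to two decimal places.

z_performance = (77.2 − 78.8) / 9.6 = -1.6000 / 9.6 = -0.1667.
z_effort = (6.61 − 5.64) / 1.31 = 0.9700 / 1.31 = 0.7405.
z_P − z_E = -0.1667 − 0.7405 = -0.9072.
E = -0.9072 / √2 = -0.9072 / 1.41421 = -0.6415 ≈ -0.64.

-0.64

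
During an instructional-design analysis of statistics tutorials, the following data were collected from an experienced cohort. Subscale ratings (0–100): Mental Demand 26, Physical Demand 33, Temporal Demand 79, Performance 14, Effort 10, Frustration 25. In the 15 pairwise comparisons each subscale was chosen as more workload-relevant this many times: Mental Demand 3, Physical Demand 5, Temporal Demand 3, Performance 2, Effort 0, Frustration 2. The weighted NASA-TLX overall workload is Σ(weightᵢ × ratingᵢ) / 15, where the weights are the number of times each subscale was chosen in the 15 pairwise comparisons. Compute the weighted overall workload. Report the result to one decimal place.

The tallies are the weights (they sum to 15).
Weighted sum = 3·26 + 5·33 + 3·79 + 2·14 + 0·10 + 2·25
            = 78 + 165 + 237 + 28 + 0 + 50 = 558.
Overall workload = 558 / 15 = 37.2000 ≈ 37.2.

37.2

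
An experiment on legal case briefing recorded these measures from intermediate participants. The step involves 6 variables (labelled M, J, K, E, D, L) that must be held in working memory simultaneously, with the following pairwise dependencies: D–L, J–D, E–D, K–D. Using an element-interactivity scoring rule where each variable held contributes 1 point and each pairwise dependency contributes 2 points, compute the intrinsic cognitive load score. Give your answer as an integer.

Count of variables held simultaneously: 6.
Count of pairwise dependencies listed: 4.
Element contribution: 6 × 1 = 6.
Interaction contribution: 4 × 2 = 8.
Intrinsic load = 6 + 8 = 14.

14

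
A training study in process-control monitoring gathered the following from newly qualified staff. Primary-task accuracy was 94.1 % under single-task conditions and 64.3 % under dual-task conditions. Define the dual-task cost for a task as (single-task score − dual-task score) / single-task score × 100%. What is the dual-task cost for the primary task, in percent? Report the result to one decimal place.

31.7

Cost = (94.1 − 64.3) / 94.1 × 100%
     = 29.8000 / 94.1 × 100% = 31.6684%.
≈ 31.7%.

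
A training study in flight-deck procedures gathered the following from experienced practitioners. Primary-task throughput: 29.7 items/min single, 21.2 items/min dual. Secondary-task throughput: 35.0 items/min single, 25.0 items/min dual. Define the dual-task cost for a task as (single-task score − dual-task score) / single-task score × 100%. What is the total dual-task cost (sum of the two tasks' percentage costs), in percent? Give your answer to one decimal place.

Primary cost = (29.7 − 21.2) / 29.7 × 100% = 28.6195%.
Secondary cost = (35.0 − 25.0) / 35.0 × 100% = 28.5714%.
Total = 28.6195% + 28.5714% = 57.1909% ≈ 57.2%.

57.2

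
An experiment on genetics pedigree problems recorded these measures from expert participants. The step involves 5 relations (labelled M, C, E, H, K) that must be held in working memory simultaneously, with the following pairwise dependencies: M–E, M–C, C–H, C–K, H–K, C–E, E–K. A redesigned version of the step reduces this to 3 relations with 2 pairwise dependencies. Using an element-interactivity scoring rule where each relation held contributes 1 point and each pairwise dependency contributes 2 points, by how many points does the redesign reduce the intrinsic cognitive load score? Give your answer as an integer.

Original: 5 × 1 + 7 × 2 = 5 + 14 = 19.
Redesigned: 3 × 1 + 2 × 2 = 3 + 4 = 7.
Reduction = 19 − 7 = 12.

12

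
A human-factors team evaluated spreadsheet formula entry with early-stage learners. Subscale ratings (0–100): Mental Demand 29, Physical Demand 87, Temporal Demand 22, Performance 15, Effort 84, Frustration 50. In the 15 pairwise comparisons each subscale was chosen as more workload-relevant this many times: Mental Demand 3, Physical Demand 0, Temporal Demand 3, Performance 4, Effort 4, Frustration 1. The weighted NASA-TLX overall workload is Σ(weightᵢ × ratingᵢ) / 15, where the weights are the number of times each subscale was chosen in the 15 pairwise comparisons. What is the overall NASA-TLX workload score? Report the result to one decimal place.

The tallies are the weights (they sum to 15).
Weighted sum = 3·29 + 0·87 + 3·22 + 4·15 + 4·84 + 1·50
            = 87 + 0 + 66 + 60 + 336 + 50 = 599.
Overall workload = 599 / 15 = 39.9333 ≈ 39.9.

39.9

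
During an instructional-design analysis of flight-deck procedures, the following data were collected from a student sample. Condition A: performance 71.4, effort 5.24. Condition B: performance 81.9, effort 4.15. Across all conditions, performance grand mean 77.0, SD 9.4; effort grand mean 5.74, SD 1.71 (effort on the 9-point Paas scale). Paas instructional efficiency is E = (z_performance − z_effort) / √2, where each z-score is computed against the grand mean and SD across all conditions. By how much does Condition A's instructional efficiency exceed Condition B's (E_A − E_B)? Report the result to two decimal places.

-1.24

Condition A: z_P = (71.4 − 77.0)/9.4 = -0.5957; z_E = (5.24 − 5.74)/1.71 = -0.2924; E_A = (-0.5957 − (-0.2924))/√2 = -0.2145.
Condition B: z_P = (81.9 − 77.0)/9.4 = 0.5213; z_E = (4.15 − 5.74)/1.71 = -0.9298; E_B = (0.5213 − (-0.9298))/√2 = 1.0261.
E_A − E_B = -0.2145 − 1.0261 = -1.2406 ≈ -1.24.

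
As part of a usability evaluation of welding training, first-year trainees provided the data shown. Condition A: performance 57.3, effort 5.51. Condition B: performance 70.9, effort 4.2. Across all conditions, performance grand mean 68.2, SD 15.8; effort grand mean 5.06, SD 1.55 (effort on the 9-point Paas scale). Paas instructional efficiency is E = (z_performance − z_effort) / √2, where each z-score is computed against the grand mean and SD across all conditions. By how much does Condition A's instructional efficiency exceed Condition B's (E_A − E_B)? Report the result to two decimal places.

Condition A: z_P = (57.3 − 68.2)/15.8 = -0.6899; z_E = (5.51 − 5.06)/1.55 = 0.2903; E_A = (-0.6899 − 0.2903)/√2 = -0.6931.
Condition B: z_P = (70.9 − 68.2)/15.8 = 0.1709; z_E = (4.2 − 5.06)/1.55 = -0.5548; E_B = (0.1709 − (-0.5548))/√2 = 0.5131.
E_A − E_B = -0.6931 − 0.5131 = -1.2062 ≈ -1.21.

-1.21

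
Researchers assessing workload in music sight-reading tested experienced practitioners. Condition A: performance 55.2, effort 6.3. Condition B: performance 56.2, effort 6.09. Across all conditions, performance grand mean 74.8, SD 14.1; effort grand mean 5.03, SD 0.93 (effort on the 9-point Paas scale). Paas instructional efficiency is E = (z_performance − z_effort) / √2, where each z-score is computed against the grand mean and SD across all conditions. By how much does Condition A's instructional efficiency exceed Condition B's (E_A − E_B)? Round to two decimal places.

Condition A: z_P = (55.2 − 74.8)/14.1 = -1.3901; z_E = (6.3 − 5.03)/0.93 = 1.3656; E_A = (-1.3901 − 1.3656)/√2 = -1.9486.
Condition B: z_P = (56.2 − 74.8)/14.1 = -1.3191; z_E = (6.09 − 5.03)/0.93 = 1.1398; E_B = (-1.3191 − 1.1398)/√2 = -1.7387.
E_A − E_B = -1.9486 − (-1.7387) = -0.2099 ≈ -0.21.

-0.21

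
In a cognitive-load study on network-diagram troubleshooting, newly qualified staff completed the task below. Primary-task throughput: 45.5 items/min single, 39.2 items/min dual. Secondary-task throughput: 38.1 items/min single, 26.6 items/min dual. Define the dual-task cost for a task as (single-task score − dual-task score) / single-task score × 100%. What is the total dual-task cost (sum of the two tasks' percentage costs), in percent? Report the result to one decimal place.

Primary cost = (45.5 − 39.2) / 45.5 × 100% = 13.8462%.
Secondary cost = (38.1 − 26.6) / 38.1 × 100% = 30.1837%.
Total = 13.8462% + 30.1837% = 44.0299% ≈ 44.0%.

44.0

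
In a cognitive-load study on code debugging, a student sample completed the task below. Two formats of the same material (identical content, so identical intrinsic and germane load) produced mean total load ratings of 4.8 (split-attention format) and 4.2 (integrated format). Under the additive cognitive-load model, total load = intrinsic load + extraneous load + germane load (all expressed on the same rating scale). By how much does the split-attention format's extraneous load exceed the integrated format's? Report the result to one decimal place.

Intrinsic and germane load are equal across formats, so the difference in total load equals the difference in extraneous load.
Extraneous-load difference = 4.8 − 4.2 = 0.6.

0.6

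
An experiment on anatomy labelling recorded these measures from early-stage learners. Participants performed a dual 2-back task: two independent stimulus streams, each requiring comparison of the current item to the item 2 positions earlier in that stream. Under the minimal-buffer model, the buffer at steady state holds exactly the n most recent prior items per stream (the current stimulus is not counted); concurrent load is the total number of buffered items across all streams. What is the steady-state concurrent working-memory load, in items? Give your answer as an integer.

4

Each stream's buffer holds its 2 most recent prior items.
Two independent streams: 2 × 2 = 4 buffered items at steady state.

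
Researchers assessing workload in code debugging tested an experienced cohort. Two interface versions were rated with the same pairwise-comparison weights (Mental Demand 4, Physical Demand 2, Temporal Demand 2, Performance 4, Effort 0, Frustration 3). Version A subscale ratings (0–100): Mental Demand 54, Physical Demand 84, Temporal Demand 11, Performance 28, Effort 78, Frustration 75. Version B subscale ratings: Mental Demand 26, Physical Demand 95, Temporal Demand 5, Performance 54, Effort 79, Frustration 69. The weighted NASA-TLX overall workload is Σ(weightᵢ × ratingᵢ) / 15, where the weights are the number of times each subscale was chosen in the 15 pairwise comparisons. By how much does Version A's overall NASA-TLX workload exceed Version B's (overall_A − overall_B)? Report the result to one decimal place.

1.1

Version A weighted sum = 4·54 + 2·84 + 2·11 + 4·28 + 0·78 + 3·75 = 216 + 168 + 22 + 112 + 0 + 225 = 743; overall_A = 743/15 = 49.5333.
Version B weighted sum = 4·26 + 2·95 + 2·5 + 4·54 + 0·79 + 3·69 = 104 + 190 + 10 + 216 + 0 + 207 = 727; overall_B = 727/15 = 48.4667.
Difference = 49.5333 − 48.4667 = 1.0666 ≈ 1.1.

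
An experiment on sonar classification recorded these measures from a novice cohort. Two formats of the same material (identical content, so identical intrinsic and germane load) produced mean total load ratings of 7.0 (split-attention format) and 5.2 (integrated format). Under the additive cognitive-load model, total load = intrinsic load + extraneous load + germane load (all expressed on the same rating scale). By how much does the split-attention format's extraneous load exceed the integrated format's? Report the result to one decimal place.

1.8

Intrinsic and germane load are equal across formats, so the difference in total load equals the difference in extraneous load.
Extraneous-load difference = 7.0 − 5.2 = 1.8.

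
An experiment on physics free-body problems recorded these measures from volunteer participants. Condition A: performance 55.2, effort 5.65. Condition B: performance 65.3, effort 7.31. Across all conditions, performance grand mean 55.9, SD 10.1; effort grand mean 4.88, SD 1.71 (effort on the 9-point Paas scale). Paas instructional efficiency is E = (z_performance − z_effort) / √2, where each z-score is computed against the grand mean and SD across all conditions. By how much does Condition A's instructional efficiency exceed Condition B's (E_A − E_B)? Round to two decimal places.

Condition A: z_P = (55.2 − 55.9)/10.1 = -0.0693; z_E = (5.65 − 4.88)/1.71 = 0.4503; E_A = (-0.0693 − 0.4503)/√2 = -0.3674.
Condition B: z_P = (65.3 − 55.9)/10.1 = 0.9307; z_E = (7.31 − 4.88)/1.71 = 1.4211; E_B = (0.9307 − 1.4211)/√2 = -0.3468.
E_A − E_B = -0.3674 − (-0.3468) = -0.0206 ≈ -0.02.

-0.02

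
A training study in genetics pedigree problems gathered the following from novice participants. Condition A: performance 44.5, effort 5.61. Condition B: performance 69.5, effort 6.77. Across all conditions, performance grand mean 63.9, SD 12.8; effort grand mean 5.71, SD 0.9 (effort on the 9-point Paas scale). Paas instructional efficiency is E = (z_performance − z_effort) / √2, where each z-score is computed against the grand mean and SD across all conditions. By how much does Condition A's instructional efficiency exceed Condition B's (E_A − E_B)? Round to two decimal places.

-0.47

Condition A: z_P = (44.5 − 63.9)/12.8 = -1.5156; z_E = (5.61 − 5.71)/0.9 = -0.1111; E_A = (-1.5156 − (-0.1111))/√2 = -0.9931.
Condition B: z_P = (69.5 − 63.9)/12.8 = 0.4375; z_E = (6.77 − 5.71)/0.9 = 1.1778; E_B = (0.4375 − 1.1778)/√2 = -0.5235.
E_A − E_B = -0.9931 − (-0.5235) = -0.4696 ≈ -0.47.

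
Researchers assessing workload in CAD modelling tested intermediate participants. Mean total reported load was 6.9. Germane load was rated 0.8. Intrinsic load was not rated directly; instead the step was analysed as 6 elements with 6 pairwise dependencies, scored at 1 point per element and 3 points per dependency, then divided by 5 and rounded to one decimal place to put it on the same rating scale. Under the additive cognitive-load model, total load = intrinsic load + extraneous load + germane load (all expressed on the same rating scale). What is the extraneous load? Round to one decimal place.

1.3

Intrinsic (element-interactivity): (6 × 1 + 6 × 3) / 5 = 24 / 5 = 4.8000 → 4.8.
extraneous load = total − intrinsic − germane
             = 6.9 − 4.8 − 0.8 = 1.3.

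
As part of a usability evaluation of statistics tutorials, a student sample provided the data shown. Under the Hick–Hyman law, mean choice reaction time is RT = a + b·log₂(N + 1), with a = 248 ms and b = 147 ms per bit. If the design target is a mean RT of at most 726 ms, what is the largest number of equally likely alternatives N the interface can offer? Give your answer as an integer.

8

Set 248 + 147·log₂(N + 1) ≤ 726.
log₂(N + 1) ≤ (726 − 248) / 147 = 3.2517.
N + 1 ≤ 2^3.2517 = 9.5249.
N ≤ 8.5249, so the largest integer N is 8.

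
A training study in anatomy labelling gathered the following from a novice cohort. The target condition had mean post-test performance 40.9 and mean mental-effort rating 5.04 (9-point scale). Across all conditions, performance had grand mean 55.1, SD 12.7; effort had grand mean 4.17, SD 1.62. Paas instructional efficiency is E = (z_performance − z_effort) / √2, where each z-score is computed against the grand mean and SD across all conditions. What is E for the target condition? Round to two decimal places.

z_performance = (40.9 − 55.1) / 12.7 = -14.2000 / 12.7 = -1.1181.
z_effort = (5.04 − 4.17) / 1.62 = 0.8700 / 1.62 = 0.5370.
z_P − z_E = -1.1181 − 0.5370 = -1.6551.
E = -1.6551 / √2 = -1.6551 / 1.41421 = -1.1703 ≈ -1.17.

-1.17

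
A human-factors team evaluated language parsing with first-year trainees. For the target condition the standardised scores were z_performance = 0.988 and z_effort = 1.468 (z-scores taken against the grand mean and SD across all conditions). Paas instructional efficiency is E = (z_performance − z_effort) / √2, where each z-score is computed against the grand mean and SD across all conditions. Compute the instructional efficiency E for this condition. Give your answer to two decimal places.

z_P − z_E = 0.988 − 1.468 = -0.4800.
E = -0.4800 / √2 = -0.4800 / 1.41421 = -0.3394 ≈ -0.34.

-0.34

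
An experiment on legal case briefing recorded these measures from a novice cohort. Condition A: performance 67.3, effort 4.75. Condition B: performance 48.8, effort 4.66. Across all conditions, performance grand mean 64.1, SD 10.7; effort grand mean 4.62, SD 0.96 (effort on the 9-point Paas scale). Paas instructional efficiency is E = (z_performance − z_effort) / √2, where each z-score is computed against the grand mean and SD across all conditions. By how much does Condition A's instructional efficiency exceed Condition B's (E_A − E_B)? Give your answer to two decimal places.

Condition A: z_P = (67.3 − 64.1)/10.7 = 0.2991; z_E = (4.75 − 4.62)/0.96 = 0.1354; E_A = (0.2991 − 0.1354)/√2 = 0.1158.
Condition B: z_P = (48.8 − 64.1)/10.7 = -1.4299; z_E = (4.66 − 4.62)/0.96 = 0.0417; E_B = (-1.4299 − 0.0417)/√2 = -1.0406.
E_A − E_B = 0.1158 − (-1.0406) = 1.1564 ≈ 1.16.

1.16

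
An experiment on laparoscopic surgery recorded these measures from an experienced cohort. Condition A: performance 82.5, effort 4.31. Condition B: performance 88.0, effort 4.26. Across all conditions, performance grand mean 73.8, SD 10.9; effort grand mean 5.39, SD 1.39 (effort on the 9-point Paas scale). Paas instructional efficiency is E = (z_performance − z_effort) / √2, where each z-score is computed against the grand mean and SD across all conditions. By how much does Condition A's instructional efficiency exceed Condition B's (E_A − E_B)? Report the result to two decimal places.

-0.38

Condition A: z_P = (82.5 − 73.8)/10.9 = 0.7982; z_E = (4.31 − 5.39)/1.39 = -0.7770; E_A = (0.7982 − (-0.7770))/√2 = 1.1138.
Condition B: z_P = (88.0 − 73.8)/10.9 = 1.3028; z_E = (4.26 − 5.39)/1.39 = -0.8129; E_B = (1.3028 − (-0.8129))/√2 = 1.4960.
E_A − E_B = 1.1138 − 1.4960 = -0.3822 ≈ -0.38.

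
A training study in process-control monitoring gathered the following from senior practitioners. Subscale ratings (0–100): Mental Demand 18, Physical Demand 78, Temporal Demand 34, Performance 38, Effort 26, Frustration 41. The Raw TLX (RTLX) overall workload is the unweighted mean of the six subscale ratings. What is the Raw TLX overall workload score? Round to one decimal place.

Sum of ratings = 18 + 78 + 34 + 38 + 26 + 41 = 235.
RTLX = 235 / 6 = 39.1667 ≈ 39.2.

39.2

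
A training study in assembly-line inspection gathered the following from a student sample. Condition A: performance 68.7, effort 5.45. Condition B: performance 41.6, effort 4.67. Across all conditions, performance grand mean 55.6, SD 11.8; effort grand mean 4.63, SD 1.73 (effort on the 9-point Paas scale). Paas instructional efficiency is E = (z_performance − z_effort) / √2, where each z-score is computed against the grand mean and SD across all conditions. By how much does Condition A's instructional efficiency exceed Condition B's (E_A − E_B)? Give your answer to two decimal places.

1.31

Condition A: z_P = (68.7 − 55.6)/11.8 = 1.1102; z_E = (5.45 − 4.63)/1.73 = 0.4740; E_A = (1.1102 − 0.4740)/√2 = 0.4499.
Condition B: z_P = (41.6 − 55.6)/11.8 = -1.1864; z_E = (4.67 − 4.63)/1.73 = 0.0231; E_B = (-1.1864 − 0.0231)/√2 = -0.8552.
E_A − E_B = 0.4499 − (-0.8552) = 1.3051 ≈ 1.31.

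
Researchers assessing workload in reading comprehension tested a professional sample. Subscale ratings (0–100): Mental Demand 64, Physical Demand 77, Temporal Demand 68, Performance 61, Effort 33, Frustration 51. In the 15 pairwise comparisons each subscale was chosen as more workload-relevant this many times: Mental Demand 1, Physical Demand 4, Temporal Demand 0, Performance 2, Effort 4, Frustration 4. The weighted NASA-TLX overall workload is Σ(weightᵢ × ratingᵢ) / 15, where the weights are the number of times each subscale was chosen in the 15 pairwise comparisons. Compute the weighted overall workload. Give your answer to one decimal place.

The tallies are the weights (they sum to 15).
Weighted sum = 1·64 + 4·77 + 0·68 + 2·61 + 4·33 + 4·51
            = 64 + 308 + 0 + 122 + 132 + 204 = 830.
Overall workload = 830 / 15 = 55.3333 ≈ 55.3.

55.3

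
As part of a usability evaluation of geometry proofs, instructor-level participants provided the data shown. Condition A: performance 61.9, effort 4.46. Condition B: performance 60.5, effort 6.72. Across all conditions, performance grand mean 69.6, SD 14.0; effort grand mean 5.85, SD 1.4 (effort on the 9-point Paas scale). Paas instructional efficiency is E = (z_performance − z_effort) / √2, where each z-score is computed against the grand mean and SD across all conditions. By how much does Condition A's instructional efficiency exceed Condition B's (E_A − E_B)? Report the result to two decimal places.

1.21

Condition A: z_P = (61.9 − 69.6)/14.0 = -0.5500; z_E = (4.46 − 5.85)/1.4 = -0.9929; E_A = (-0.5500 − (-0.9929))/√2 = 0.3132.
Condition B: z_P = (60.5 − 69.6)/14.0 = -0.6500; z_E = (6.72 − 5.85)/1.4 = 0.6214; E_B = (-0.6500 − 0.6214)/√2 = -0.8990.
E_A − E_B = 0.3132 − (-0.8990) = 1.2122 ≈ 1.21.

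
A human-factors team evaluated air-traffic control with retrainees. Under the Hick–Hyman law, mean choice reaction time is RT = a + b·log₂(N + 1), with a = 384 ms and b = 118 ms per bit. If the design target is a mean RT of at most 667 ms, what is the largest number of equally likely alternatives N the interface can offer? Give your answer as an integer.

4

Set 384 + 118·log₂(N + 1) ≤ 667.
log₂(N + 1) ≤ (667 − 384) / 118 = 2.3983.
N + 1 ≤ 2^2.3983 = 5.2718.
N ≤ 4.2718, so the largest integer N is 4.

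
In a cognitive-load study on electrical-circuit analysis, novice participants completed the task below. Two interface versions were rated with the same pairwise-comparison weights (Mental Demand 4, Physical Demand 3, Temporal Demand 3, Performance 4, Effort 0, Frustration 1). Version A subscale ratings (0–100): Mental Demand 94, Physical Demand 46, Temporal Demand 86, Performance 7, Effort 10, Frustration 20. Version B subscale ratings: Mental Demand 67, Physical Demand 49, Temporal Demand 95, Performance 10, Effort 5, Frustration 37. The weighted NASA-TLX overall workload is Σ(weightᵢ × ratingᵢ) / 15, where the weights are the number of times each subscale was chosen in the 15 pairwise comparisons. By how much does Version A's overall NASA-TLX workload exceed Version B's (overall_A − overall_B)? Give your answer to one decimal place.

2.9

Version A weighted sum = 4·94 + 3·46 + 3·86 + 4·7 + 0·10 + 1·20 = 376 + 138 + 258 + 28 + 0 + 20 = 820; overall_A = 820/15 = 54.6667.
Version B weighted sum = 4·67 + 3·49 + 3·95 + 4·10 + 0·5 + 1·37 = 268 + 147 + 285 + 40 + 0 + 37 = 777; overall_B = 777/15 = 51.8000.
Difference = 54.6667 − 51.8000 = 2.8667 ≈ 2.9.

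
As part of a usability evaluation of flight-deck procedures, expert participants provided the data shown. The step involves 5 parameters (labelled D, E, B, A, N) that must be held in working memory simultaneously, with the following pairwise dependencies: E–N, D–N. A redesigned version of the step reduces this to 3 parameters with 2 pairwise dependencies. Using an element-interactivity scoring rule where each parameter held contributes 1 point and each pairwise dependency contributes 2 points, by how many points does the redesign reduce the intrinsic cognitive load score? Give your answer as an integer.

2

Original: 5 × 1 + 2 × 2 = 5 + 4 = 9.
Redesigned: 3 × 1 + 2 × 2 = 3 + 4 = 7.
Reduction = 9 − 7 = 2.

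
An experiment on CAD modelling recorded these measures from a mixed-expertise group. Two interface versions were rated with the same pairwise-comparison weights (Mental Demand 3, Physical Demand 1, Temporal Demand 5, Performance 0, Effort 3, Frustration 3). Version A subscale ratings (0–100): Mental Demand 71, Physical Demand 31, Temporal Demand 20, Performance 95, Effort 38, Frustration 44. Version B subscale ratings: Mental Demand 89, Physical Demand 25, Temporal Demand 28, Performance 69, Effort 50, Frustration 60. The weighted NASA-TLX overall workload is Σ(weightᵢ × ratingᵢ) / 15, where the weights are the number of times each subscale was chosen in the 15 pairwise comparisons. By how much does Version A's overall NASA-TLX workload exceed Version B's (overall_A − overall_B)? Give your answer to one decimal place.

Version A weighted sum = 3·71 + 1·31 + 5·20 + 0·95 + 3·38 + 3·44 = 213 + 31 + 100 + 0 + 114 + 132 = 590; overall_A = 590/15 = 39.3333.
Version B weighted sum = 3·89 + 1·25 + 5·28 + 0·69 + 3·50 + 3·60 = 267 + 25 + 140 + 0 + 150 + 180 = 762; overall_B = 762/15 = 50.8000.
Difference = 39.3333 − 50.8000 = -11.4667 ≈ -11.5.

-11.5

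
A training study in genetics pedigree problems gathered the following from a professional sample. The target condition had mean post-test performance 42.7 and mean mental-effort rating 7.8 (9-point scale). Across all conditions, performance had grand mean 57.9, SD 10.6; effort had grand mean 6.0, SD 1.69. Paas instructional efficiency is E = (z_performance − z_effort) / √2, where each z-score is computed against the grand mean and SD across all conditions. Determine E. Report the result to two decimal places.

z_performance = (42.7 − 57.9) / 10.6 = -15.2000 / 10.6 = -1.4340.
z_effort = (7.8 − 6.0) / 1.69 = 1.8000 / 1.69 = 1.0651.
z_P − z_E = -1.4340 − 1.0651 = -2.4991.
E = -2.4991 / √2 = -2.4991 / 1.41421 = -1.7671 ≈ -1.77.

-1.77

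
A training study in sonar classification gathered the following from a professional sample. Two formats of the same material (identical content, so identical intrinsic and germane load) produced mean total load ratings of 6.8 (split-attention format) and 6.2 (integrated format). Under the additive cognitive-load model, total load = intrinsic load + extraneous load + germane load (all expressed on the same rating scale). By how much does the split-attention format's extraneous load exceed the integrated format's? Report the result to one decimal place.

Intrinsic and germane load are equal across formats, so the difference in total load equals the difference in extraneous load.
Extraneous-load difference = 6.8 − 6.2 = 0.6.

0.6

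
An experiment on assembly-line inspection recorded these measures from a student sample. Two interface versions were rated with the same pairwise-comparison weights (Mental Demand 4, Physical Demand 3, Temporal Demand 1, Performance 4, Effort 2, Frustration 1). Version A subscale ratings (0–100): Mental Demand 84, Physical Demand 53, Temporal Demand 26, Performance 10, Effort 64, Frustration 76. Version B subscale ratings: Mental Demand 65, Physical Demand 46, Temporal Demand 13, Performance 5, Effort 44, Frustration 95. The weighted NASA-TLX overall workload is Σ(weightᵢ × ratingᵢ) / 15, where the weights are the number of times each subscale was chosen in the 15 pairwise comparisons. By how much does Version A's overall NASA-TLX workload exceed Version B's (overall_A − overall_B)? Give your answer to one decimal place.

10.1

Version A weighted sum = 4·84 + 3·53 + 1·26 + 4·10 + 2·64 + 1·76 = 336 + 159 + 26 + 40 + 128 + 76 = 765; overall_A = 765/15 = 51.0000.
Version B weighted sum = 4·65 + 3·46 + 1·13 + 4·5 + 2·44 + 1·95 = 260 + 138 + 13 + 20 + 88 + 95 = 614; overall_B = 614/15 = 40.9333.
Difference = 51.0000 − 40.9333 = 10.0667 ≈ 10.1.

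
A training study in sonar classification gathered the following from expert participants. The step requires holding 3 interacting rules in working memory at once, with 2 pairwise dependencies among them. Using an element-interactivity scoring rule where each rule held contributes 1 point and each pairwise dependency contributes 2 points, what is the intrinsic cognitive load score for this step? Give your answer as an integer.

Element contribution: 3 × 1 = 3.
Interaction contribution: 2 × 2 = 4.
Intrinsic load = 3 + 4 = 7.

7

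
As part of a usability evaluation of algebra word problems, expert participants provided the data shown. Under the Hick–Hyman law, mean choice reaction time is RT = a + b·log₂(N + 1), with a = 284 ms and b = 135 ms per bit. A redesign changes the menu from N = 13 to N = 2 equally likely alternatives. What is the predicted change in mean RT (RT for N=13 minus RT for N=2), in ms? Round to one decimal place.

300.0

RT(13) = 284 + 135·log₂(14) = 284 + 135·3.8074 = 797.9990 ms.
RT(2) = 284 + 135·log₂(3) = 284 + 135·1.5850 = 497.9750 ms.
Difference = 797.9990 − 497.9750 = 300.0240 ≈ 300.0 ms.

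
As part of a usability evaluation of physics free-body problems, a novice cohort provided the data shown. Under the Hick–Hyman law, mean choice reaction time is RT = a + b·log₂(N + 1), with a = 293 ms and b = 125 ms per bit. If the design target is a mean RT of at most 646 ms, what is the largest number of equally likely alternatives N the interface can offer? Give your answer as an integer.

6

Set 293 + 125·log₂(N + 1) ≤ 646.
log₂(N + 1) ≤ (646 − 293) / 125 = 2.8240.
N + 1 ≤ 2^2.8240 = 7.0812.
N ≤ 6.0812, so the largest integer N is 6.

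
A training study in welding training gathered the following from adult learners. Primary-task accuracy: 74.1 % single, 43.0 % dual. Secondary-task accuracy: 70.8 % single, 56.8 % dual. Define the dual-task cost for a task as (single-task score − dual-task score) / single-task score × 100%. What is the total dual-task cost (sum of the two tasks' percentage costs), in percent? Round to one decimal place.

Primary cost = (74.1 − 43.0) / 74.1 × 100% = 41.9703%.
Secondary cost = (70.8 − 56.8) / 70.8 × 100% = 19.7740%.
Total = 41.9703% + 19.7740% = 61.7443% ≈ 61.7%.

61.7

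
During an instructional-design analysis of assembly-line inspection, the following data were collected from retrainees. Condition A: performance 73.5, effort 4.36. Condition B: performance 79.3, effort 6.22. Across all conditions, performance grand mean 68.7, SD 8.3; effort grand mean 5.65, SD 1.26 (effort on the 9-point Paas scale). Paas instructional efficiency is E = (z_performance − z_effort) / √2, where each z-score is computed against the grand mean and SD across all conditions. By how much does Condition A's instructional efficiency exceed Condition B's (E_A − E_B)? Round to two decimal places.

0.55

Condition A: z_P = (73.5 − 68.7)/8.3 = 0.5783; z_E = (4.36 − 5.65)/1.26 = -1.0238; E_A = (0.5783 − (-1.0238))/√2 = 1.1329.
Condition B: z_P = (79.3 − 68.7)/8.3 = 1.2771; z_E = (6.22 − 5.65)/1.26 = 0.4524; E_B = (1.2771 − 0.4524)/√2 = 0.5832.
E_A − E_B = 1.1329 − 0.5832 = 0.5497 ≈ 0.55.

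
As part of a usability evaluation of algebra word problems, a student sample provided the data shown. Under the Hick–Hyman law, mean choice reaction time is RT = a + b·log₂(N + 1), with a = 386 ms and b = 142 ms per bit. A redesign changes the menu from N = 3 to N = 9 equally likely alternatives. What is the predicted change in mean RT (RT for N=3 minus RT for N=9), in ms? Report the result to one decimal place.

-187.7

RT(3) = 386 + 142·log₂(4) = 386 + 142·2.0000 = 670.0000 ms.
RT(9) = 386 + 142·log₂(10) = 386 + 142·3.3219 = 857.7098 ms.
Difference = 670.0000 − 857.7098 = -187.7098 ≈ -187.7 ms.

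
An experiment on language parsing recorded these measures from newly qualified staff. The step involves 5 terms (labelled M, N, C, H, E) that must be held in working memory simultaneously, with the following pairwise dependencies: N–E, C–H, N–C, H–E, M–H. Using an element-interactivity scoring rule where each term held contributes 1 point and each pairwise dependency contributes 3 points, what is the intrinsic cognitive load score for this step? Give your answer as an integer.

20

Count of terms held simultaneously: 5.
Count of pairwise dependencies listed: 5.
Element contribution: 5 × 1 = 5.
Interaction contribution: 5 × 3 = 15.
Intrinsic load = 5 + 15 = 20.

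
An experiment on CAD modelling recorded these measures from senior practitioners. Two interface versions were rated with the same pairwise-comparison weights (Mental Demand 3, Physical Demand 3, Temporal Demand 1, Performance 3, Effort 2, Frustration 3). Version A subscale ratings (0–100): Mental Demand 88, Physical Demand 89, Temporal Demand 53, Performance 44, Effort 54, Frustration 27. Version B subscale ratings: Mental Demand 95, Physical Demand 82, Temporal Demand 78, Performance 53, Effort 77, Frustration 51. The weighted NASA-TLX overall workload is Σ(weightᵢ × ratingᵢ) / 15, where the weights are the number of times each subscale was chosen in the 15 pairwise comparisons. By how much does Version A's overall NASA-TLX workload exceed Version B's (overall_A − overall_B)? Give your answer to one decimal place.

Version A weighted sum = 3·88 + 3·89 + 1·53 + 3·44 + 2·54 + 3·27 = 264 + 267 + 53 + 132 + 108 + 81 = 905; overall_A = 905/15 = 60.3333.
Version B weighted sum = 3·95 + 3·82 + 1·78 + 3·53 + 2·77 + 3·51 = 285 + 246 + 78 + 159 + 154 + 153 = 1075; overall_B = 1075/15 = 71.6667.
Difference = 60.3333 − 71.6667 = -11.3334 ≈ -11.3.

-11.3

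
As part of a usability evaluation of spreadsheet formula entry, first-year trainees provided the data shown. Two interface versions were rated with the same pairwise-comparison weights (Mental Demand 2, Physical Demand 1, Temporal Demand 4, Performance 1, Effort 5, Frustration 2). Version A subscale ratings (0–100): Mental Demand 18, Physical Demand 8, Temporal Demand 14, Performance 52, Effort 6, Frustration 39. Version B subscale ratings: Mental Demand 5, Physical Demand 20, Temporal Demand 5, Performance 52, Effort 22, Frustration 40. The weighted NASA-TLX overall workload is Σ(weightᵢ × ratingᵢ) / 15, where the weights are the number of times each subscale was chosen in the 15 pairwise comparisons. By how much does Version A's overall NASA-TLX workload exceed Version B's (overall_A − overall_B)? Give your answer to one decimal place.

Version A weighted sum = 2·18 + 1·8 + 4·14 + 1·52 + 5·6 + 2·39 = 36 + 8 + 56 + 52 + 30 + 78 = 260; overall_A = 260/15 = 17.3333.
Version B weighted sum = 2·5 + 1·20 + 4·5 + 1·52 + 5·22 + 2·40 = 10 + 20 + 20 + 52 + 110 + 80 = 292; overall_B = 292/15 = 19.4667.
Difference = 17.3333 − 19.4667 = -2.1334 ≈ -2.1.

-2.1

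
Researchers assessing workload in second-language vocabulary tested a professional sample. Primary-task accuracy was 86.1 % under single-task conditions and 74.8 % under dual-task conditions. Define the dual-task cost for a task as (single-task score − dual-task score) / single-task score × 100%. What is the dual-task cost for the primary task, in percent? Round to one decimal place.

Cost = (86.1 − 74.8) / 86.1 × 100%
     = 11.3000 / 86.1 × 100% = 13.1243%.
≈ 13.1%.

13.1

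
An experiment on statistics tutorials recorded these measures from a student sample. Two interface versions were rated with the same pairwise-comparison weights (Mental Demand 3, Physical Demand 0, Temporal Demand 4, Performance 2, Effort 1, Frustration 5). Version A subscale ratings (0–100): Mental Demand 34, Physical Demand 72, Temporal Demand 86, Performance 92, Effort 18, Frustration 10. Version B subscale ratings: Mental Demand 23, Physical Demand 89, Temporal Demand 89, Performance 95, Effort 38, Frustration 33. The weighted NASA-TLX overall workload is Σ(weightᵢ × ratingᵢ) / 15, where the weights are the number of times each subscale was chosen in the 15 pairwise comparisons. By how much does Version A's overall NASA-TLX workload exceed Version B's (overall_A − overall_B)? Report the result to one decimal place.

Version A weighted sum = 3·34 + 0·72 + 4·86 + 2·92 + 1·18 + 5·10 = 102 + 0 + 344 + 184 + 18 + 50 = 698; overall_A = 698/15 = 46.5333.
Version B weighted sum = 3·23 + 0·89 + 4·89 + 2·95 + 1·38 + 5·33 = 69 + 0 + 356 + 190 + 38 + 165 = 818; overall_B = 818/15 = 54.5333.
Difference = 46.5333 − 54.5333 = -8.0000 ≈ -8.0.

-8.0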